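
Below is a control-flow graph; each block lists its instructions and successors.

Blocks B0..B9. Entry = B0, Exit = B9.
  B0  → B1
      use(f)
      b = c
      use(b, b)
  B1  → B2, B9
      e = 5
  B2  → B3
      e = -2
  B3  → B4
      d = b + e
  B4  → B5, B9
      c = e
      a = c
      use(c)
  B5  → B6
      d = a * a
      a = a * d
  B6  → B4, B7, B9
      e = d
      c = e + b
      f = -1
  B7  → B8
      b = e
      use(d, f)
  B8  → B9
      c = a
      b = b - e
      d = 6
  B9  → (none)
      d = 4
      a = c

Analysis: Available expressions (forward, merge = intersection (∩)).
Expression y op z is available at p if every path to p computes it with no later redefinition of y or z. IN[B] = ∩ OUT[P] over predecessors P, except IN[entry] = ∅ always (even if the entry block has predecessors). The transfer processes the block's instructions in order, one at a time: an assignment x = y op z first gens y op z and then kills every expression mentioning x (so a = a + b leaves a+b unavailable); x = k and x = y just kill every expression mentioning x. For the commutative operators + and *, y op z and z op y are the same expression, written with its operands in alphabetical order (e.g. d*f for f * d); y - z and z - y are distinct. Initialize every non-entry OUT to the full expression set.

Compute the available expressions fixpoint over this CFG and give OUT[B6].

Answer: {b+e}

Derivation:
Per-block solution:
  B0:   IN={}   OUT={}
  B1:   IN={}   OUT={}
  B2:   IN={}   OUT={}
  B3:   IN={}   OUT={b+e}
  B4:   IN={b+e}   OUT={b+e}
  B5:   IN={b+e}   OUT={b+e}
  B6:   IN={b+e}   OUT={b+e}
  B7:   IN={b+e}   OUT={}
  B8:   IN={}   OUT={}
  B9:   IN={}   OUT={}

Merge at B6: IN[B6] = OUT[B5] = {b+e}
Applying B6's transfer function to that IN value gives OUT[B6] (row B6 above).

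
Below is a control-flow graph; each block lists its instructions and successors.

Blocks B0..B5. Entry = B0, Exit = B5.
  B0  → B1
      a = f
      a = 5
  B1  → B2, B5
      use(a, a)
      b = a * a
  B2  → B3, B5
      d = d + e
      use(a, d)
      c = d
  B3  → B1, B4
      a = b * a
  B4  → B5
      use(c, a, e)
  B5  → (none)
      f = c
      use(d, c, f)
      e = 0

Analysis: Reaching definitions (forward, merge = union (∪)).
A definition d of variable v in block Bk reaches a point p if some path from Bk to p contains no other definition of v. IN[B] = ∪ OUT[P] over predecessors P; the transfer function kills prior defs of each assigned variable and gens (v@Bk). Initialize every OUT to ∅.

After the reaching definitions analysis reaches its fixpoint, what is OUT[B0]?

Per-block solution:
  B0:   IN={}   OUT={a@B0}
  B1:   IN={a@B0, a@B3, b@B1, c@B2, d@B2}   OUT={a@B0, a@B3, b@B1, c@B2, d@B2}
  B2:   IN={a@B0, a@B3, b@B1, c@B2, d@B2}   OUT={a@B0, a@B3, b@B1, c@B2, d@B2}
  B3:   IN={a@B0, a@B3, b@B1, c@B2, d@B2}   OUT={a@B3, b@B1, c@B2, d@B2}
  B4:   IN={a@B3, b@B1, c@B2, d@B2}   OUT={a@B3, b@B1, c@B2, d@B2}
  B5:   IN={a@B0, a@B3, b@B1, c@B2, d@B2}   OUT={a@B0, a@B3, b@B1, c@B2, d@B2, e@B5, f@B5}

B0 is the boundary node: IN[B0] = {}
Applying B0's transfer function to that IN value gives OUT[B0] (row B0 above).

Answer: {a@B0}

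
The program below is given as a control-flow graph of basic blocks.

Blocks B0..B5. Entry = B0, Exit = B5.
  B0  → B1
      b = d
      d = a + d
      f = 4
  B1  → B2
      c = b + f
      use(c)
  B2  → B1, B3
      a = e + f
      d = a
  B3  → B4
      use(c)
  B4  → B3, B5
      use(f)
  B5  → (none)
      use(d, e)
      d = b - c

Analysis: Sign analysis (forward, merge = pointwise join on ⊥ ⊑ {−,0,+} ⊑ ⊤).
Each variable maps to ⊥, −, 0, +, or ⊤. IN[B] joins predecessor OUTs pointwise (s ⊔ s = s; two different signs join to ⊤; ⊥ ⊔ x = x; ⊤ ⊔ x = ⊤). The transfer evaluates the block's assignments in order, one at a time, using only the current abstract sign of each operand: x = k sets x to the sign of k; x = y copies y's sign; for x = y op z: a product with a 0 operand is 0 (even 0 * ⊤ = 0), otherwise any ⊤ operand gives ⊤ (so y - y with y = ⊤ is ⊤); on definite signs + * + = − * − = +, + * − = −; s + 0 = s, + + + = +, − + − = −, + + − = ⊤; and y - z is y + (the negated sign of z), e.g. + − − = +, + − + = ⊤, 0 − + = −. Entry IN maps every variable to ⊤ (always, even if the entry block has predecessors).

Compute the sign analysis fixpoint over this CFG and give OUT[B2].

Answer: {a: ⊤, b: ⊤, c: ⊤, d: ⊤, e: ⊤, f: +}

Trace:
Fixpoint table:
  B0: | IN=(all ⊤) | OUT={f:+; rest ⊤}
  B1: | IN={f:+; rest ⊤} | OUT={f:+; rest ⊤}
  B2: | IN={f:+; rest ⊤} | OUT={f:+; rest ⊤}
  B3: | IN={f:+; rest ⊤} | OUT={f:+; rest ⊤}
  B4: | IN={f:+; rest ⊤} | OUT={f:+; rest ⊤}
  B5: | IN={f:+; rest ⊤} | OUT={f:+; rest ⊤}

Merge at B2: IN[B2] = OUT[B1] = {a: ⊤, b: ⊤, c: ⊤, d: ⊤, e: ⊤, f: +}
Applying B2's transfer function to that IN value gives OUT[B2] (row B2 above).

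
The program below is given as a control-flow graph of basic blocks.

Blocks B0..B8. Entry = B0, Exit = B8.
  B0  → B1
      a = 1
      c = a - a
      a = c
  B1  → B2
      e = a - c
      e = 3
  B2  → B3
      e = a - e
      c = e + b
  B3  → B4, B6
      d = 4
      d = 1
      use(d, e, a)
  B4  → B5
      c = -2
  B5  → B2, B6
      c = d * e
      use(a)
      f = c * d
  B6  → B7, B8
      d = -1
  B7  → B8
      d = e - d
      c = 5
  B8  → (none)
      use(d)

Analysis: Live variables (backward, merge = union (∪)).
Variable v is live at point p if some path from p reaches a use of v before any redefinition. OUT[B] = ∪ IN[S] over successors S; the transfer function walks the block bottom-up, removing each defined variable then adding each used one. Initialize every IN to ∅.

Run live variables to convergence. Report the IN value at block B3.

Fixpoint table:
  B0: | IN={b} | OUT={a, b, c}
  B1: | IN={a, b, c} | OUT={a, b, e}
  B2: | IN={a, b, e} | OUT={a, b, e}
  B3: | IN={a, b, e} | OUT={a, b, d, e}
  B4: | IN={a, b, d, e} | OUT={a, b, d, e}
  B5: | IN={a, b, d, e} | OUT={a, b, e}
  B6: | IN={e} | OUT={d, e}
  B7: | IN={d, e} | OUT={d}
  B8: | IN={d} | OUT={}

Merge at B3: OUT[B3] = IN[B4] ⊔ IN[B6] = {a, b, d, e}
Applying B3's transfer function to that OUT value gives IN[B3] (row B3 above).

Answer: {a, b, e}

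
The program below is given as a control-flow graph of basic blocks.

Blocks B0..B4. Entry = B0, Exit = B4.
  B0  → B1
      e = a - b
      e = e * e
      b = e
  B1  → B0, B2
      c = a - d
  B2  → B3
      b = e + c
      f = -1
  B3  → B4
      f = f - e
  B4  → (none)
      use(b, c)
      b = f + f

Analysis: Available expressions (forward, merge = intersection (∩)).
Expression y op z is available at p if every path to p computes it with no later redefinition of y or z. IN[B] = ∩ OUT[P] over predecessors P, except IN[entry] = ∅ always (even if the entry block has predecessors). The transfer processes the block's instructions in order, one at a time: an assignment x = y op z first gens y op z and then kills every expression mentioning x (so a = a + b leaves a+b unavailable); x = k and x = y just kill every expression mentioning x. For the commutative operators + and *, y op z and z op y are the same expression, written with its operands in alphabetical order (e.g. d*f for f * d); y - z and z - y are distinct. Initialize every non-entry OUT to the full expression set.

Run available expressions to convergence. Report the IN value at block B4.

Answer: {a-d, c+e}

Working:
Converged values:
  B0: | IN={} | OUT={}
  B1: | IN={} | OUT={a-d}
  B2: | IN={a-d} | OUT={a-d, c+e}
  B3: | IN={a-d, c+e} | OUT={a-d, c+e}
  B4: | IN={a-d, c+e} | OUT={a-d, c+e, f+f}

Merge at B4: IN[B4] = OUT[B3] = {a-d, c+e}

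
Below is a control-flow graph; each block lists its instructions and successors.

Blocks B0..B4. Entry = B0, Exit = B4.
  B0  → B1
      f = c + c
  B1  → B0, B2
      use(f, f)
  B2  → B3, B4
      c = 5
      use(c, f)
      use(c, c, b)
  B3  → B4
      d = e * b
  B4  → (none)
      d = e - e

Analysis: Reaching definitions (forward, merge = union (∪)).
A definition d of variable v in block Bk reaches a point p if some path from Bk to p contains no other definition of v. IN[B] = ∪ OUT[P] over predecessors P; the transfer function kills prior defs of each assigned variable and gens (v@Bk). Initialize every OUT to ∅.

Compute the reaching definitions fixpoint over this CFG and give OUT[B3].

Per-block solution:
  B0:  IN={f@B0}  OUT={f@B0}
  B1:  IN={f@B0}  OUT={f@B0}
  B2:  IN={f@B0}  OUT={c@B2, f@B0}
  B3:  IN={c@B2, f@B0}  OUT={c@B2, d@B3, f@B0}
  B4:  IN={c@B2, d@B3, f@B0}  OUT={c@B2, d@B4, f@B0}

Merge at B3: IN[B3] = OUT[B2] = {c@B2, f@B0}
Applying B3's transfer function to that IN value gives OUT[B3] (row B3 above).

Answer: {c@B2, d@B3, f@B0}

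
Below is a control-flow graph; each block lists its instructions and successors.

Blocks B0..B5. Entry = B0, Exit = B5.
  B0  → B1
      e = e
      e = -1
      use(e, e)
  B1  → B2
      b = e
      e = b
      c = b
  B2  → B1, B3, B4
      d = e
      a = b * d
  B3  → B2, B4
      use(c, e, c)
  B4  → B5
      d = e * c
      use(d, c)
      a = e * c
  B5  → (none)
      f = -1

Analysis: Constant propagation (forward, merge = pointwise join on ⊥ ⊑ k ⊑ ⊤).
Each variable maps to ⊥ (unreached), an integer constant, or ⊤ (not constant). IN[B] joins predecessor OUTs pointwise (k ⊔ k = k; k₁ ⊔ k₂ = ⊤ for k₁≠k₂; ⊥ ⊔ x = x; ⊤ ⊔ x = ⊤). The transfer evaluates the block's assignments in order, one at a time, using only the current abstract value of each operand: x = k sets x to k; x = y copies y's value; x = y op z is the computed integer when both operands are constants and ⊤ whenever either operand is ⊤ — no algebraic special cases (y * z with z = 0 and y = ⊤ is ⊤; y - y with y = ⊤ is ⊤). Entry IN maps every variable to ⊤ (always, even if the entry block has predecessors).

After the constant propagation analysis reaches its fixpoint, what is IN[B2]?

Answer: {a: ⊤, b: -1, c: -1, d: ⊤, e: -1, f: ⊤}

Derivation:
Fixpoint table:
  B0:   IN=(all ⊤)   OUT={e:-1; rest ⊤}
  B1:   IN={e:-1; rest ⊤}   OUT={b:-1, c:-1, e:-1; rest ⊤}
  B2:   IN={b:-1, c:-1, e:-1; rest ⊤}   OUT={a:1, b:-1, c:-1, d:-1, e:-1; rest ⊤}
  B3:   IN={a:1, b:-1, c:-1, d:-1, e:-1; rest ⊤}   OUT={a:1, b:-1, c:-1, d:-1, e:-1; rest ⊤}
  B4:   IN={a:1, b:-1, c:-1, d:-1, e:-1; rest ⊤}   OUT={a:1, b:-1, c:-1, d:1, e:-1; rest ⊤}
  B5:   IN={a:1, b:-1, c:-1, d:1, e:-1; rest ⊤}   OUT={a:1, b:-1, c:-1, d:1, e:-1, f:-1; rest ⊤}

Merge at B2: IN[B2] = OUT[B1] ⊔ OUT[B3] = {a: ⊤, b: -1, c: -1, d: ⊤, e: -1, f: ⊤}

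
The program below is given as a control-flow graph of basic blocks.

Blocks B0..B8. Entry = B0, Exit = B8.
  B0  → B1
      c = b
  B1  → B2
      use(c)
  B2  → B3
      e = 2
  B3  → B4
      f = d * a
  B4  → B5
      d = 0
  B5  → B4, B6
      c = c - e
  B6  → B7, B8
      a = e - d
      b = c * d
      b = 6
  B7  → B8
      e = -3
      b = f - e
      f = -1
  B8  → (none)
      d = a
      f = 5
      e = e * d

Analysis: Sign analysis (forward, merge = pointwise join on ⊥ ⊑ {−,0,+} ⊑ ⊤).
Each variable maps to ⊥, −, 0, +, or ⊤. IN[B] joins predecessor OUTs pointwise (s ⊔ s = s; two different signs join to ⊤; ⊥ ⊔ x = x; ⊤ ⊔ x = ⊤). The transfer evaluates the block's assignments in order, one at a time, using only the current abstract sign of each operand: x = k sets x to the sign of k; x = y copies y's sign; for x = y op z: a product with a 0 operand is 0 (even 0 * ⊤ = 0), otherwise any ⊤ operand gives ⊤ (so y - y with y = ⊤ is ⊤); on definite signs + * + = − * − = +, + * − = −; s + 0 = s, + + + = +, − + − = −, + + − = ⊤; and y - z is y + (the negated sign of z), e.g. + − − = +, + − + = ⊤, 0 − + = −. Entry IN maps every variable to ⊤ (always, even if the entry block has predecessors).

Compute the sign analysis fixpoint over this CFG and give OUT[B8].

Answer: {a: +, b: ⊤, c: ⊤, d: +, e: ⊤, f: +}

Derivation:
Converged values:
  B0:  IN=(all ⊤)  OUT=(all ⊤)
  B1:  IN=(all ⊤)  OUT=(all ⊤)
  B2:  IN=(all ⊤)  OUT={e:+; rest ⊤}
  B3:  IN={e:+; rest ⊤}  OUT={e:+; rest ⊤}
  B4:  IN={e:+; rest ⊤}  OUT={d:0, e:+; rest ⊤}
  B5:  IN={d:0, e:+; rest ⊤}  OUT={d:0, e:+; rest ⊤}
  B6:  IN={d:0, e:+; rest ⊤}  OUT={a:+, b:+, d:0, e:+; rest ⊤}
  B7:  IN={a:+, b:+, d:0, e:+; rest ⊤}  OUT={a:+, d:0, e:-, f:-; rest ⊤}
  B8:  IN={a:+, d:0; rest ⊤}  OUT={a:+, d:+, f:+; rest ⊤}

Merge at B8: IN[B8] = OUT[B6] ⊔ OUT[B7] = {a: +, b: ⊤, c: ⊤, d: 0, e: ⊤, f: ⊤}
Applying B8's transfer function to that IN value gives OUT[B8] (row B8 above).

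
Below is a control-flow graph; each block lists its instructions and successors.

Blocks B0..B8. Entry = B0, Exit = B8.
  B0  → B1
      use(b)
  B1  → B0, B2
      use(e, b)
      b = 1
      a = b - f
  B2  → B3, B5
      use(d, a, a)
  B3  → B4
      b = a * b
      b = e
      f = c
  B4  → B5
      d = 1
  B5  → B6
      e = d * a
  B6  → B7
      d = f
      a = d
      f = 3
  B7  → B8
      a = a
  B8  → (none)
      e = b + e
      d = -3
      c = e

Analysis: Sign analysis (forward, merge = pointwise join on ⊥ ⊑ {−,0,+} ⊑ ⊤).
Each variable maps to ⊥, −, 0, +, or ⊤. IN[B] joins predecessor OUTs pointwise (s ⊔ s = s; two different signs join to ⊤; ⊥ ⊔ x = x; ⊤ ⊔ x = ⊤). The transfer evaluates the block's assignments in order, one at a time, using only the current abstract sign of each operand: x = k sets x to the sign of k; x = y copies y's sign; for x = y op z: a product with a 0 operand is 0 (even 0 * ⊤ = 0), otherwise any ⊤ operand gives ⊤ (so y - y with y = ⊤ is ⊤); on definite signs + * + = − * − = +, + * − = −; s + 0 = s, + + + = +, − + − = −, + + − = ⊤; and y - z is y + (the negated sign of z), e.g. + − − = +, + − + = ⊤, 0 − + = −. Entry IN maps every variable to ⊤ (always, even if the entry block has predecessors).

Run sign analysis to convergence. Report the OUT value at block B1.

Answer: {a: ⊤, b: +, c: ⊤, d: ⊤, e: ⊤, f: ⊤}

Trace:
Converged values:
  B0:  IN=(all ⊤)  OUT=(all ⊤)
  B1:  IN=(all ⊤)  OUT={b:+; rest ⊤}
  B2:  IN={b:+; rest ⊤}  OUT={b:+; rest ⊤}
  B3:  IN={b:+; rest ⊤}  OUT=(all ⊤)
  B4:  IN=(all ⊤)  OUT={d:+; rest ⊤}
  B5:  IN=(all ⊤)  OUT=(all ⊤)
  B6:  IN=(all ⊤)  OUT={f:+; rest ⊤}
  B7:  IN={f:+; rest ⊤}  OUT={f:+; rest ⊤}
  B8:  IN={f:+; rest ⊤}  OUT={d:-, f:+; rest ⊤}

Merge at B1: IN[B1] = OUT[B0] = {a: ⊤, b: ⊤, c: ⊤, d: ⊤, e: ⊤, f: ⊤}
Applying B1's transfer function to that IN value gives OUT[B1] (row B1 above).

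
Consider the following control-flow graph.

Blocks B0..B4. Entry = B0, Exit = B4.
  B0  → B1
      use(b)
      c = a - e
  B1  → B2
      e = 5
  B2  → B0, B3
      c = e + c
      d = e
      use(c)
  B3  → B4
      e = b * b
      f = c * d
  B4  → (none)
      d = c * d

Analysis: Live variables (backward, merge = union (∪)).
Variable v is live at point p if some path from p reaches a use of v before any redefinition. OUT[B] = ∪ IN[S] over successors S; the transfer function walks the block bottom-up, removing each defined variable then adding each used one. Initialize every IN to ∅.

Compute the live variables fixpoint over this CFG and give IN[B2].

Per-block solution:
  B0:  IN={a, b, e}  OUT={a, b, c}
  B1:  IN={a, b, c}  OUT={a, b, c, e}
  B2:  IN={a, b, c, e}  OUT={a, b, c, d, e}
  B3:  IN={b, c, d}  OUT={c, d}
  B4:  IN={c, d}  OUT={}

Merge at B2: OUT[B2] = IN[B0] ⊔ IN[B3] = {a, b, c, d, e}
Applying B2's transfer function to that OUT value gives IN[B2] (row B2 above).

Answer: {a, b, c, e}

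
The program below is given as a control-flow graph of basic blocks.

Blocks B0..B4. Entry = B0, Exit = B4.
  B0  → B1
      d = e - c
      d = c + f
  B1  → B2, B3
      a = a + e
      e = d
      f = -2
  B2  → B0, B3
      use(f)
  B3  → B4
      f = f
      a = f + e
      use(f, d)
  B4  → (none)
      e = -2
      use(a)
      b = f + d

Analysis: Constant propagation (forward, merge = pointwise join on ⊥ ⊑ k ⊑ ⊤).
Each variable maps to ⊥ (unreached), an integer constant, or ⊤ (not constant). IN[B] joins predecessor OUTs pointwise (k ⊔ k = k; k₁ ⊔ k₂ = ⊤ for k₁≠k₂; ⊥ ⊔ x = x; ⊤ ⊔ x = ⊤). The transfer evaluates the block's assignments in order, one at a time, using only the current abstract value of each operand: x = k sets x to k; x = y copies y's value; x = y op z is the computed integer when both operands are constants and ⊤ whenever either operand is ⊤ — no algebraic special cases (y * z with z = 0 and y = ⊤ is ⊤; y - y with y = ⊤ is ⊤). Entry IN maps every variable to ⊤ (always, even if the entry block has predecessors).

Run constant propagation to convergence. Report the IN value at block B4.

Answer: {a: ⊤, b: ⊤, c: ⊤, d: ⊤, e: ⊤, f: -2}

Derivation:
Per-block solution:
  B0:  IN=(all ⊤)  OUT=(all ⊤)
  B1:  IN=(all ⊤)  OUT={f:-2; rest ⊤}
  B2:  IN={f:-2; rest ⊤}  OUT={f:-2; rest ⊤}
  B3:  IN={f:-2; rest ⊤}  OUT={f:-2; rest ⊤}
  B4:  IN={f:-2; rest ⊤}  OUT={e:-2, f:-2; rest ⊤}

Merge at B4: IN[B4] = OUT[B3] = {a: ⊤, b: ⊤, c: ⊤, d: ⊤, e: ⊤, f: -2}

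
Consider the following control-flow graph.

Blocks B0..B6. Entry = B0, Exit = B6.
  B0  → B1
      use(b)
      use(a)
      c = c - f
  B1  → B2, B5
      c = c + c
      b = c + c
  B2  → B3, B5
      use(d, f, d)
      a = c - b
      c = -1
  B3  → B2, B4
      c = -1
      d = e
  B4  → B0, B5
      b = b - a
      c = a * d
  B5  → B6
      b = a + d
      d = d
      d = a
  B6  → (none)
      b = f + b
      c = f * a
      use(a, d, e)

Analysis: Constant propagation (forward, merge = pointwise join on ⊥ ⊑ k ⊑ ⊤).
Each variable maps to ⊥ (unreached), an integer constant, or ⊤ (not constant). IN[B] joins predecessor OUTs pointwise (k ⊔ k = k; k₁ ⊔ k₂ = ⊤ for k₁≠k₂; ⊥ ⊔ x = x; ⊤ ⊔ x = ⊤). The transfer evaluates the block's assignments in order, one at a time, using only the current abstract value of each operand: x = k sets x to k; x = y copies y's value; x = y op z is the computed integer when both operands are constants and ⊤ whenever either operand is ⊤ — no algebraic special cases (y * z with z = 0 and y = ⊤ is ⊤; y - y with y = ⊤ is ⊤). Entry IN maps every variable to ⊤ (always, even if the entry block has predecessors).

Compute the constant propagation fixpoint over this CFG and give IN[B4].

Fixpoint table:
  B0: | IN=(all ⊤) | OUT=(all ⊤)
  B1: | IN=(all ⊤) | OUT=(all ⊤)
  B2: | IN=(all ⊤) | OUT={c:-1; rest ⊤}
  B3: | IN={c:-1; rest ⊤} | OUT={c:-1; rest ⊤}
  B4: | IN={c:-1; rest ⊤} | OUT=(all ⊤)
  B5: | IN=(all ⊤) | OUT=(all ⊤)
  B6: | IN=(all ⊤) | OUT=(all ⊤)

Merge at B4: IN[B4] = OUT[B3] = {a: ⊤, b: ⊤, c: -1, d: ⊤, e: ⊤, f: ⊤}

Answer: {a: ⊤, b: ⊤, c: -1, d: ⊤, e: ⊤, f: ⊤}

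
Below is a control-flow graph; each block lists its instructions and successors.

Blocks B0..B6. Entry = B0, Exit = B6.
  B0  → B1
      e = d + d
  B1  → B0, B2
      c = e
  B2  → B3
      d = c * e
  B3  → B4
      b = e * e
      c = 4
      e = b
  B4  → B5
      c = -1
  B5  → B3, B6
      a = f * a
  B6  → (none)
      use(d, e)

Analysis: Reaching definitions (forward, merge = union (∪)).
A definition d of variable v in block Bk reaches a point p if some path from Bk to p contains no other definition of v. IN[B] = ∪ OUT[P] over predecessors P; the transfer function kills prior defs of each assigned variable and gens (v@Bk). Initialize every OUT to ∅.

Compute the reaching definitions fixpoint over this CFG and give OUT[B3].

Answer: {a@B5, b@B3, c@B3, d@B2, e@B3}

Trace:
Fixpoint table:
  B0:  IN={c@B1, e@B0}  OUT={c@B1, e@B0}
  B1:  IN={c@B1, e@B0}  OUT={c@B1, e@B0}
  B2:  IN={c@B1, e@B0}  OUT={c@B1, d@B2, e@B0}
  B3:  IN={a@B5, b@B3, c@B1, c@B4, d@B2, e@B0, e@B3}  OUT={a@B5, b@B3, c@B3, d@B2, e@B3}
  B4:  IN={a@B5, b@B3, c@B3, d@B2, e@B3}  OUT={a@B5, b@B3, c@B4, d@B2, e@B3}
  B5:  IN={a@B5, b@B3, c@B4, d@B2, e@B3}  OUT={a@B5, b@B3, c@B4, d@B2, e@B3}
  B6:  IN={a@B5, b@B3, c@B4, d@B2, e@B3}  OUT={a@B5, b@B3, c@B4, d@B2, e@B3}

Merge at B3: IN[B3] = OUT[B2] ⊔ OUT[B5] = {a@B5, b@B3, c@B1, c@B4, d@B2, e@B0, e@B3}
Applying B3's transfer function to that IN value gives OUT[B3] (row B3 above).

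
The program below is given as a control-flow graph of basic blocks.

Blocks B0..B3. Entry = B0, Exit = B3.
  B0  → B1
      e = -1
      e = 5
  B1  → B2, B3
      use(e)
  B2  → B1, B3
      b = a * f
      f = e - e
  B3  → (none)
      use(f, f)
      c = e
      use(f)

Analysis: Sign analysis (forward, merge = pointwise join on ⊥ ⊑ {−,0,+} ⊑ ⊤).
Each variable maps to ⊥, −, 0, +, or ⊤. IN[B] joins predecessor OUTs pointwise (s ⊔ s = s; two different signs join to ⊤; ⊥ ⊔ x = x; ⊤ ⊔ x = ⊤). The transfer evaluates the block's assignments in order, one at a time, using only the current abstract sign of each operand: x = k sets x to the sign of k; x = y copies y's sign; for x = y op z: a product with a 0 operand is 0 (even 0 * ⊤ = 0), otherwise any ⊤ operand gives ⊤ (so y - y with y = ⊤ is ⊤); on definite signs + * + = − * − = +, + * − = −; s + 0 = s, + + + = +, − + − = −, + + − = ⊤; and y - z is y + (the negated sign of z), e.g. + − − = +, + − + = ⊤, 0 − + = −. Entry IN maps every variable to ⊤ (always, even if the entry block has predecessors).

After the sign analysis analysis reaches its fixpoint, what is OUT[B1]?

Converged values:
  B0:   IN=(all ⊤)   OUT={e:+; rest ⊤}
  B1:   IN={e:+; rest ⊤}   OUT={e:+; rest ⊤}
  B2:   IN={e:+; rest ⊤}   OUT={e:+; rest ⊤}
  B3:   IN={e:+; rest ⊤}   OUT={c:+, e:+; rest ⊤}

Merge at B1: IN[B1] = OUT[B0] ⊔ OUT[B2] = {a: ⊤, b: ⊤, c: ⊤, d: ⊤, e: +, f: ⊤}
Applying B1's transfer function to that IN value gives OUT[B1] (row B1 above).

Answer: {a: ⊤, b: ⊤, c: ⊤, d: ⊤, e: +, f: ⊤}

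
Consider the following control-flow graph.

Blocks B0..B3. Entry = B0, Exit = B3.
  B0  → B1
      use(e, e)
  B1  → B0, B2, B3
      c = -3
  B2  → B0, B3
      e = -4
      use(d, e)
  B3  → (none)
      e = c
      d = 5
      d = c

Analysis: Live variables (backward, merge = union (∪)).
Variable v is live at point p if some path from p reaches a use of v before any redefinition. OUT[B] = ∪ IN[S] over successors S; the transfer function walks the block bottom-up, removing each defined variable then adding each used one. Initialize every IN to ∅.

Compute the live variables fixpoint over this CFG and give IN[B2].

Answer: {c, d}

Trace:
Converged values:
  B0: | IN={d, e} | OUT={d, e}
  B1: | IN={d, e} | OUT={c, d, e}
  B2: | IN={c, d} | OUT={c, d, e}
  B3: | IN={c} | OUT={}

Merge at B2: OUT[B2] = IN[B0] ⊔ IN[B3] = {c, d, e}
Applying B2's transfer function to that OUT value gives IN[B2] (row B2 above).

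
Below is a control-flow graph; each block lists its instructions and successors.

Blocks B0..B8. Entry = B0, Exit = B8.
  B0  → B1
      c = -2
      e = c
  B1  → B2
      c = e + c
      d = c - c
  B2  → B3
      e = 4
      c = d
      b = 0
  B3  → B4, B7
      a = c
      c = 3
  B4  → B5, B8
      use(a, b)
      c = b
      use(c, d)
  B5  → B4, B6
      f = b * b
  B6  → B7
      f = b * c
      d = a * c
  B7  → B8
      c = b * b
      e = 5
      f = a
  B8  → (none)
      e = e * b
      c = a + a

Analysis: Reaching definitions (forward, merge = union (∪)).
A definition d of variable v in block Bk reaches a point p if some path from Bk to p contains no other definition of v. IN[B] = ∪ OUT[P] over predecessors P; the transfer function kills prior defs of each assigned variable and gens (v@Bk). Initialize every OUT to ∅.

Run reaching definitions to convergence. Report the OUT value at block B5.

Answer: {a@B3, b@B2, c@B4, d@B1, e@B2, f@B5}

Working:
Per-block solution:
  B0:   IN={}   OUT={c@B0, e@B0}
  B1:   IN={c@B0, e@B0}   OUT={c@B1, d@B1, e@B0}
  B2:   IN={c@B1, d@B1, e@B0}   OUT={b@B2, c@B2, d@B1, e@B2}
  B3:   IN={b@B2, c@B2, d@B1, e@B2}   OUT={a@B3, b@B2, c@B3, d@B1, e@B2}
  B4:   IN={a@B3, b@B2, c@B3, c@B4, d@B1, e@B2, f@B5}   OUT={a@B3, b@B2, c@B4, d@B1, e@B2, f@B5}
  B5:   IN={a@B3, b@B2, c@B4, d@B1, e@B2, f@B5}   OUT={a@B3, b@B2, c@B4, d@B1, e@B2, f@B5}
  B6:   IN={a@B3, b@B2, c@B4, d@B1, e@B2, f@B5}   OUT={a@B3, b@B2, c@B4, d@B6, e@B2, f@B6}
  B7:   IN={a@B3, b@B2, c@B3, c@B4, d@B1, d@B6, e@B2, f@B6}   OUT={a@B3, b@B2, c@B7, d@B1, d@B6, e@B7, f@B7}
  B8:   IN={a@B3, b@B2, c@B4, c@B7, d@B1, d@B6, e@B2, e@B7, f@B5, f@B7}   OUT={a@B3, b@B2, c@B8, d@B1, d@B6, e@B8, f@B5, f@B7}

Merge at B5: IN[B5] = OUT[B4] = {a@B3, b@B2, c@B4, d@B1, e@B2, f@B5}
Applying B5's transfer function to that IN value gives OUT[B5] (row B5 above).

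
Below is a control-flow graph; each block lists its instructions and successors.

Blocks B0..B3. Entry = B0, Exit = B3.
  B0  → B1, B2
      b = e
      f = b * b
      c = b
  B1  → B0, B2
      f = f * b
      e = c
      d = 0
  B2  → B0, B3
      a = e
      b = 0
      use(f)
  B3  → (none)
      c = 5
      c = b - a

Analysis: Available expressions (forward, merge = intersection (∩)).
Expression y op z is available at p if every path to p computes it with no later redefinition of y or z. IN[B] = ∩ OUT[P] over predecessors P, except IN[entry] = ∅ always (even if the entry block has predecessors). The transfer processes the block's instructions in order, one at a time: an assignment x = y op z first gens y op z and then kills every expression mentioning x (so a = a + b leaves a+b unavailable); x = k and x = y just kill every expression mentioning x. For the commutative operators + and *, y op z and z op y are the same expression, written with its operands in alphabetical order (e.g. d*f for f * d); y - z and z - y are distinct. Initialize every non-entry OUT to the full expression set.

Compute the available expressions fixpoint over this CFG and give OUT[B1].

Answer: {b*b}

Trace:
Per-block solution:
  B0: | IN={} | OUT={b*b}
  B1: | IN={b*b} | OUT={b*b}
  B2: | IN={b*b} | OUT={}
  B3: | IN={} | OUT={b-a}

Merge at B1: IN[B1] = OUT[B0] = {b*b}
Applying B1's transfer function to that IN value gives OUT[B1] (row B1 above).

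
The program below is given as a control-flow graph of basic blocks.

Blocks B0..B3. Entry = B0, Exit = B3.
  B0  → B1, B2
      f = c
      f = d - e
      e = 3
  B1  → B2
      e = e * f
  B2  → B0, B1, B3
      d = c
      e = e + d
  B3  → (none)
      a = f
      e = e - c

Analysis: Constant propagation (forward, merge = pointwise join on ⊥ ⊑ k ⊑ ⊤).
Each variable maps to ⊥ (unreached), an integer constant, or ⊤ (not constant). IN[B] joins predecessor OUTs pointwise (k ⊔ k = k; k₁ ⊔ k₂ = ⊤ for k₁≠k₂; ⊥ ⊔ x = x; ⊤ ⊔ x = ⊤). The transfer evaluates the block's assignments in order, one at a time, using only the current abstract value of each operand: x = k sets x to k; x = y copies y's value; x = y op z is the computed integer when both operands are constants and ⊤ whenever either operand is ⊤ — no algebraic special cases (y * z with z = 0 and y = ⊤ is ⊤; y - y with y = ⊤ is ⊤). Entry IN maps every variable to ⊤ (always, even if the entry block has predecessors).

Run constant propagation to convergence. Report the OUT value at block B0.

Per-block solution:
  B0: | IN=(all ⊤) | OUT={e:3; rest ⊤}
  B1: | IN=(all ⊤) | OUT=(all ⊤)
  B2: | IN=(all ⊤) | OUT=(all ⊤)
  B3: | IN=(all ⊤) | OUT=(all ⊤)

Merge at B0 (entry node, so the boundary value (all ⊤) is joined with the incoming edge(s)): IN[B0] = (all ⊤) ⊔ OUT[B2] = {a: ⊤, b: ⊤, c: ⊤, d: ⊤, e: ⊤, f: ⊤}
Applying B0's transfer function to that IN value gives OUT[B0] (row B0 above).

Answer: {a: ⊤, b: ⊤, c: ⊤, d: ⊤, e: 3, f: ⊤}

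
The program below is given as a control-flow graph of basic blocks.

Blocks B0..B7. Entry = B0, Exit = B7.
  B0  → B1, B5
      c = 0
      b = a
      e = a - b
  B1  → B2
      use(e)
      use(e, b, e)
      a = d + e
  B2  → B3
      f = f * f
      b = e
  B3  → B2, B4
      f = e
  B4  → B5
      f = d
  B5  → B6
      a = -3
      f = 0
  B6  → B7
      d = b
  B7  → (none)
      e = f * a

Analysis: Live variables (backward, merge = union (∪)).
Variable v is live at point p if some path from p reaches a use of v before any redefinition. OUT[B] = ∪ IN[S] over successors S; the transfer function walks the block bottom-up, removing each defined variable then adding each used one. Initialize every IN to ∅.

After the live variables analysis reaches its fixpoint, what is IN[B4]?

Per-block solution:
  B0:   IN={a, d, f}   OUT={b, d, e, f}
  B1:   IN={b, d, e, f}   OUT={d, e, f}
  B2:   IN={d, e, f}   OUT={b, d, e}
  B3:   IN={b, d, e}   OUT={b, d, e, f}
  B4:   IN={b, d}   OUT={b}
  B5:   IN={b}   OUT={a, b, f}
  B6:   IN={a, b, f}   OUT={a, f}
  B7:   IN={a, f}   OUT={}

Merge at B4: OUT[B4] = IN[B5] = {b}
Applying B4's transfer function to that OUT value gives IN[B4] (row B4 above).

Answer: {b, d}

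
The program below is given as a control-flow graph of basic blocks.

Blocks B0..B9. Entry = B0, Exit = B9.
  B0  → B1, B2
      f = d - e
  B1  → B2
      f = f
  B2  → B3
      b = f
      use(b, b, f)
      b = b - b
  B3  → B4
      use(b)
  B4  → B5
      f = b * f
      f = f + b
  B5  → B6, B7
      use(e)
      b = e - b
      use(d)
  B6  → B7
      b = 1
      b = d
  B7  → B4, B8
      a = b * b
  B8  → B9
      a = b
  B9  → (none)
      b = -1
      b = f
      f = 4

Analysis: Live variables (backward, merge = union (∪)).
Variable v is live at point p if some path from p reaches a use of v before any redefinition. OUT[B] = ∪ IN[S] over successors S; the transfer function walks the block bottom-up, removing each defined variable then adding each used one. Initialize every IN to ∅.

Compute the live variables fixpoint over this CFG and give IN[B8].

Fixpoint table:
  B0: | IN={d, e} | OUT={d, e, f}
  B1: | IN={d, e, f} | OUT={d, e, f}
  B2: | IN={d, e, f} | OUT={b, d, e, f}
  B3: | IN={b, d, e, f} | OUT={b, d, e, f}
  B4: | IN={b, d, e, f} | OUT={b, d, e, f}
  B5: | IN={b, d, e, f} | OUT={b, d, e, f}
  B6: | IN={d, e, f} | OUT={b, d, e, f}
  B7: | IN={b, d, e, f} | OUT={b, d, e, f}
  B8: | IN={b, f} | OUT={f}
  B9: | IN={f} | OUT={}

Merge at B8: OUT[B8] = IN[B9] = {f}
Applying B8's transfer function to that OUT value gives IN[B8] (row B8 above).

Answer: {b, f}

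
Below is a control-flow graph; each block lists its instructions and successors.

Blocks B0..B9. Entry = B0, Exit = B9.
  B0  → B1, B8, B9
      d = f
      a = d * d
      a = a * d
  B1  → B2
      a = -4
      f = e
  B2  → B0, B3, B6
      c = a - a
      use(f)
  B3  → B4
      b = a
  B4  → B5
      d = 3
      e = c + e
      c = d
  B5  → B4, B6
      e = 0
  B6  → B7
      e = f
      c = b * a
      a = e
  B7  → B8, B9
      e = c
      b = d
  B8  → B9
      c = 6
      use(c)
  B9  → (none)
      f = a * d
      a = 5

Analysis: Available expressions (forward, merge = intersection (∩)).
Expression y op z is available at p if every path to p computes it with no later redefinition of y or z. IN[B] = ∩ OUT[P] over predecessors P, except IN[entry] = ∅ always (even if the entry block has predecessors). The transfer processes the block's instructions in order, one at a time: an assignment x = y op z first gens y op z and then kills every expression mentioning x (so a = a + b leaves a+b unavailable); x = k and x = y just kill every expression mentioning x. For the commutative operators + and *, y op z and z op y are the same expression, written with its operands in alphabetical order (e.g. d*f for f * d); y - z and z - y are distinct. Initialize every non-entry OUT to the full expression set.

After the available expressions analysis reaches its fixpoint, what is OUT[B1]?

Answer: {d*d}

Derivation:
Per-block solution:
  B0:  IN={}  OUT={d*d}
  B1:  IN={d*d}  OUT={d*d}
  B2:  IN={d*d}  OUT={a-a, d*d}
  B3:  IN={a-a, d*d}  OUT={a-a, d*d}
  B4:  IN={a-a}  OUT={a-a}
  B5:  IN={a-a}  OUT={a-a}
  B6:  IN={a-a}  OUT={}
  B7:  IN={}  OUT={}
  B8:  IN={}  OUT={}
  B9:  IN={}  OUT={}

Merge at B1: IN[B1] = OUT[B0] = {d*d}
Applying B1's transfer function to that IN value gives OUT[B1] (row B1 above).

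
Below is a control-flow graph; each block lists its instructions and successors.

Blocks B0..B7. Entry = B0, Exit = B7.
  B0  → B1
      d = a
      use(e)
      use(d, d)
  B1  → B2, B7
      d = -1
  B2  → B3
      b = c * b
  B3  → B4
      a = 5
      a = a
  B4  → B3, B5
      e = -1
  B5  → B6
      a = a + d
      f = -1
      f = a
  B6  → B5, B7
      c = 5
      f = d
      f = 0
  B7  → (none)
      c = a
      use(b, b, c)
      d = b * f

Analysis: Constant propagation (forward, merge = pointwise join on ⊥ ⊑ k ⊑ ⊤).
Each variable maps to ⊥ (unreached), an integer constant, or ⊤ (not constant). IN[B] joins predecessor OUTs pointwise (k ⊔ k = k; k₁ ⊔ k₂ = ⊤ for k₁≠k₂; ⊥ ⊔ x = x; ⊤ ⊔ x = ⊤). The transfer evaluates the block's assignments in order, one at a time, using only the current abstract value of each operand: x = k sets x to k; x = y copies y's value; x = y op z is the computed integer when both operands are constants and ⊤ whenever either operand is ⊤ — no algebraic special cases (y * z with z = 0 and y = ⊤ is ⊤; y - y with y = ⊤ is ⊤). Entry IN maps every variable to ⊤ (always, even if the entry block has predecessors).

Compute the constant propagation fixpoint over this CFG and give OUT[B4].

Answer: {a: 5, b: ⊤, c: ⊤, d: -1, e: -1, f: ⊤}

Working:
Per-block solution:
  B0: | IN=(all ⊤) | OUT=(all ⊤)
  B1: | IN=(all ⊤) | OUT={d:-1; rest ⊤}
  B2: | IN={d:-1; rest ⊤} | OUT={d:-1; rest ⊤}
  B3: | IN={d:-1; rest ⊤} | OUT={a:5, d:-1; rest ⊤}
  B4: | IN={a:5, d:-1; rest ⊤} | OUT={a:5, d:-1, e:-1; rest ⊤}
  B5: | IN={d:-1, e:-1; rest ⊤} | OUT={d:-1, e:-1; rest ⊤}
  B6: | IN={d:-1, e:-1; rest ⊤} | OUT={c:5, d:-1, e:-1, f:0; rest ⊤}
  B7: | IN={d:-1; rest ⊤} | OUT=(all ⊤)

Merge at B4: IN[B4] = OUT[B3] = {a: 5, b: ⊤, c: ⊤, d: -1, e: ⊤, f: ⊤}
Applying B4's transfer function to that IN value gives OUT[B4] (row B4 above).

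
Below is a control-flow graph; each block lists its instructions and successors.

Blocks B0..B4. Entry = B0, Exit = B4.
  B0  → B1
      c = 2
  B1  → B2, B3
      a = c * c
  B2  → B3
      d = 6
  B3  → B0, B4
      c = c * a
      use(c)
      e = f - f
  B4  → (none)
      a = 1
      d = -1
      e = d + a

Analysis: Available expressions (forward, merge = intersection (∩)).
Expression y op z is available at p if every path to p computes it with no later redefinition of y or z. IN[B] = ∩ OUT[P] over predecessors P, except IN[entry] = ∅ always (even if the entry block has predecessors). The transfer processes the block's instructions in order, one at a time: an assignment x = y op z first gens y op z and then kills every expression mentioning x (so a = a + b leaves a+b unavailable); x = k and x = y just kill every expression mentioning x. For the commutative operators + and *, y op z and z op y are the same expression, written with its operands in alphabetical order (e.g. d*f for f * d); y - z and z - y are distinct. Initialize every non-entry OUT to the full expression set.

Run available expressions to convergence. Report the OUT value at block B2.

Fixpoint table:
  B0:   IN={}   OUT={}
  B1:   IN={}   OUT={c*c}
  B2:   IN={c*c}   OUT={c*c}
  B3:   IN={c*c}   OUT={f-f}
  B4:   IN={f-f}   OUT={a+d, f-f}

Merge at B2: IN[B2] = OUT[B1] = {c*c}
Applying B2's transfer function to that IN value gives OUT[B2] (row B2 above).

Answer: {c*c}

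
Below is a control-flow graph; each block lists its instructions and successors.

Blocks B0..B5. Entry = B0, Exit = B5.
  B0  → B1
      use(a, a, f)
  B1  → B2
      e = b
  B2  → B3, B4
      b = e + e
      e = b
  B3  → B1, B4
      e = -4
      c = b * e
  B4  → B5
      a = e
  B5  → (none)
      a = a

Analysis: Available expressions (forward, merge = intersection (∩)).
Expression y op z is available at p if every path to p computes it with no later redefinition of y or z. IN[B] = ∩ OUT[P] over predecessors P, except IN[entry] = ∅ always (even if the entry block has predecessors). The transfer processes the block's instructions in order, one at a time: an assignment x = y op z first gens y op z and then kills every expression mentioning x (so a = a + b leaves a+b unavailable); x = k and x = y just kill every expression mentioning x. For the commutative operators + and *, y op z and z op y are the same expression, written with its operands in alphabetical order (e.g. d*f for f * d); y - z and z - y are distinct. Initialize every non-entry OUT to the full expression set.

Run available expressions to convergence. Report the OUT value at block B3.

Fixpoint table:
  B0:  IN={}  OUT={}
  B1:  IN={}  OUT={}
  B2:  IN={}  OUT={}
  B3:  IN={}  OUT={b*e}
  B4:  IN={}  OUT={}
  B5:  IN={}  OUT={}

Merge at B3: IN[B3] = OUT[B2] = {}
Applying B3's transfer function to that IN value gives OUT[B3] (row B3 above).

Answer: {b*e}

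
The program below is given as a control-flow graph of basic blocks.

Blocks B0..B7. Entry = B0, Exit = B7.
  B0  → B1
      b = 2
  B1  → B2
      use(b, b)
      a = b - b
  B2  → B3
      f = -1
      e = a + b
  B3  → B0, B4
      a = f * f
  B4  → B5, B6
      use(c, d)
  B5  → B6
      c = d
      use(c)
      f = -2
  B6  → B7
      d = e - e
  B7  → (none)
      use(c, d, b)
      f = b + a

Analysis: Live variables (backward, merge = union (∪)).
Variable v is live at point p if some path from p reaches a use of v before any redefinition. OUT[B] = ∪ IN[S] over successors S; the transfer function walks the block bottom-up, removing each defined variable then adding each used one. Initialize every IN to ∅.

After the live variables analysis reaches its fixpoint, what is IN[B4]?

Answer: {a, b, c, d, e}

Derivation:
Converged values:
  B0:  IN={c, d}  OUT={b, c, d}
  B1:  IN={b, c, d}  OUT={a, b, c, d}
  B2:  IN={a, b, c, d}  OUT={b, c, d, e, f}
  B3:  IN={b, c, d, e, f}  OUT={a, b, c, d, e}
  B4:  IN={a, b, c, d, e}  OUT={a, b, c, d, e}
  B5:  IN={a, b, d, e}  OUT={a, b, c, e}
  B6:  IN={a, b, c, e}  OUT={a, b, c, d}
  B7:  IN={a, b, c, d}  OUT={}

Merge at B4: OUT[B4] = IN[B5] ⊔ IN[B6] = {a, b, c, d, e}
Applying B4's transfer function to that OUT value gives IN[B4] (row B4 above).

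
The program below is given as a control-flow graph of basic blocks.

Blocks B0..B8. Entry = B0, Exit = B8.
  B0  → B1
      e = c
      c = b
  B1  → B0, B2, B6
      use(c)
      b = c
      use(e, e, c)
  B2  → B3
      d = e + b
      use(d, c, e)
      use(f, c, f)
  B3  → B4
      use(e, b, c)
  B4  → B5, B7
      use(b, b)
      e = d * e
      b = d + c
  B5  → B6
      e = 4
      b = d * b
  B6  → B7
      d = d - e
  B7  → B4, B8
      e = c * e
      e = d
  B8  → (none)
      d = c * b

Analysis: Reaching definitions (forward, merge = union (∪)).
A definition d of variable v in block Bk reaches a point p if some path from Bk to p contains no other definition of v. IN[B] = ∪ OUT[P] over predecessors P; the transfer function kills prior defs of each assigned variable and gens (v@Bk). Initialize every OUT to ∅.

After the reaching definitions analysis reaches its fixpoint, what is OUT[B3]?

Converged values:
  B0:   IN={b@B1, c@B0, e@B0}   OUT={b@B1, c@B0, e@B0}
  B1:   IN={b@B1, c@B0, e@B0}   OUT={b@B1, c@B0, e@B0}
  B2:   IN={b@B1, c@B0, e@B0}   OUT={b@B1, c@B0, d@B2, e@B0}
  B3:   IN={b@B1, c@B0, d@B2, e@B0}   OUT={b@B1, c@B0, d@B2, e@B0}
  B4:   IN={b@B1, b@B4, b@B5, c@B0, d@B2, d@B6, e@B0, e@B7}   OUT={b@B4, c@B0, d@B2, d@B6, e@B4}
  B5:   IN={b@B4, c@B0, d@B2, d@B6, e@B4}   OUT={b@B5, c@B0, d@B2, d@B6, e@B5}
  B6:   IN={b@B1, b@B5, c@B0, d@B2, d@B6, e@B0, e@B5}   OUT={b@B1, b@B5, c@B0, d@B6, e@B0, e@B5}
  B7:   IN={b@B1, b@B4, b@B5, c@B0, d@B2, d@B6, e@B0, e@B4, e@B5}   OUT={b@B1, b@B4, b@B5, c@B0, d@B2, d@B6, e@B7}
  B8:   IN={b@B1, b@B4, b@B5, c@B0, d@B2, d@B6, e@B7}   OUT={b@B1, b@B4, b@B5, c@B0, d@B8, e@B7}

Merge at B3: IN[B3] = OUT[B2] = {b@B1, c@B0, d@B2, e@B0}
Applying B3's transfer function to that IN value gives OUT[B3] (row B3 above).

Answer: {b@B1, c@B0, d@B2, e@B0}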